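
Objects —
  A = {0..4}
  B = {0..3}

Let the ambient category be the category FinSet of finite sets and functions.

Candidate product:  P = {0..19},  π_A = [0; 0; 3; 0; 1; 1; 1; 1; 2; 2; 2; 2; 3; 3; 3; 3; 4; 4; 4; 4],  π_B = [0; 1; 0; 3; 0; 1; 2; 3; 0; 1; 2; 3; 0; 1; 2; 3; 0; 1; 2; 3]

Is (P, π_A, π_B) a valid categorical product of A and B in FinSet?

|A|·|B| = 5·4 = 20;  |P| = 20
Check the pairing map k ↦ (π_A(k), π_B(k)):
  0 -> (0,0)
  1 -> (0,1)
  2 -> (3,0)
  3 -> (0,3)
  4 -> (1,0)
  5 -> (1,1)
  6 -> (1,2)
  7 -> (1,3)
  8 -> (2,0)
  9 -> (2,1)
  10 -> (2,2)
  11 -> (2,3)
  12 -> (3,0)  ✗ repeats pair of k=2
  13 -> (3,1)
  14 -> (3,2)
  15 -> (3,3)
  16 -> (4,0)
  17 -> (4,1)
  18 -> (4,2)
  19 -> (4,3)
distinct pairs in image: 19 / 20 needed
  → (3,0) hit at k=2 and k=12

Answer: NOT A VALID PRODUCT — duplicate pair at indices 12,2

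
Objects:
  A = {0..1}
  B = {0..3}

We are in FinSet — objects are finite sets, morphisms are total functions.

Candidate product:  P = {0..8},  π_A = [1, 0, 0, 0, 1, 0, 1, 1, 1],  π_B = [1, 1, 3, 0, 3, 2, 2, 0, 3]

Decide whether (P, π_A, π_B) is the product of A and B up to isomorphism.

Answer: NOT A VALID PRODUCT — |P|=9 ≠ |A|·|B|=8

Derivation:
|A|·|B| = 2·4 = 8;  |P| = 9
  → cardinalities differ; no bijection possible.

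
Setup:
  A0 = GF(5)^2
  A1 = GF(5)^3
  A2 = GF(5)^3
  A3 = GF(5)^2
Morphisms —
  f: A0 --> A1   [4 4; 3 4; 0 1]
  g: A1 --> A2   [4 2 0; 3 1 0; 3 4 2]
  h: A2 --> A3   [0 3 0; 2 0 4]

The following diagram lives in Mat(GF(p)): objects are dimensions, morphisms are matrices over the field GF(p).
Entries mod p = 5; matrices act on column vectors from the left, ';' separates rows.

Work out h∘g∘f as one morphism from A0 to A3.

Answer: [0 3; 0 3]

Trace:
  e0=(1,0) f-->(4,3,0) g-->(2,0,4) h-->(0,0)
  e1=(0,1) f-->(4,4,1) g-->(4,1,0) h-->(3,3)
⟦path⟧: [0 3; 0 3]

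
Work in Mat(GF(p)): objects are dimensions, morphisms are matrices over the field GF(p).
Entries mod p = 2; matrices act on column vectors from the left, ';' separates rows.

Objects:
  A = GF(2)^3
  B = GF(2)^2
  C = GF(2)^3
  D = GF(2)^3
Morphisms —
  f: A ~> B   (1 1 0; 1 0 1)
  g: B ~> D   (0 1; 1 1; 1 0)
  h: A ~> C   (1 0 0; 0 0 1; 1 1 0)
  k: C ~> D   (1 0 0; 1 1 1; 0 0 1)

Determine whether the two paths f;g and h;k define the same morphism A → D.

Answer: DOES NOT COMMUTE

Trace:
Path 1 = f;g:
  e0=⟨1,0,0⟩ f~>⟨1,1⟩ g~>⟨1,0,1⟩
  e1=⟨0,1,0⟩ f~>⟨1,0⟩ g~>⟨0,1,1⟩
  e2=⟨0,0,1⟩ f~>⟨0,1⟩ g~>⟨1,1,0⟩
  ⟦path⟧₁ = (1 0 1; 0 1 1; 1 1 0)
Path 2 = h;k:
  e0=⟨1,0,0⟩ h~>⟨1,0,1⟩ k~>⟨1,0,1⟩
  e1=⟨0,1,0⟩ h~>⟨0,0,1⟩ k~>⟨0,1,1⟩
  e2=⟨0,0,1⟩ h~>⟨0,1,0⟩ k~>⟨0,1,0⟩
  ⟦path⟧₂ = (1 0 0; 0 1 1; 1 1 0)
Equal? NO — does not commute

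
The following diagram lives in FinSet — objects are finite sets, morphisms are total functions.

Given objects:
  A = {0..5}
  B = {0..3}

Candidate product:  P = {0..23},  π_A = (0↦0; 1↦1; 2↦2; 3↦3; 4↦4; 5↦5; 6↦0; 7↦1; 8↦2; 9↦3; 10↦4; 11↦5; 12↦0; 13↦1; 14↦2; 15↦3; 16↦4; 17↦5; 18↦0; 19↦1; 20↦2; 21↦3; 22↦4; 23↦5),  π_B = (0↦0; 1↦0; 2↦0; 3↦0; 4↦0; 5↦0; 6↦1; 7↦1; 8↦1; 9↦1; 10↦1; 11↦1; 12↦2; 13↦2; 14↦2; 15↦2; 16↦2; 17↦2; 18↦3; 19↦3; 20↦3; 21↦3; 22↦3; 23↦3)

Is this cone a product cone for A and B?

|A|·|B| = 6·4 = 24;  |P| = 24
Check the pairing map k ↦ (π_A(k), π_B(k)):
  0 ↦ (0,0)
  1 ↦ (1,0)
  2 ↦ (2,0)
  3 ↦ (3,0)
  4 ↦ (4,0)
  5 ↦ (5,0)
  6 ↦ (0,1)
  7 ↦ (1,1)
  8 ↦ (2,1)
  9 ↦ (3,1)
  10 ↦ (4,1)
  11 ↦ (5,1)
  12 ↦ (0,2)
  13 ↦ (1,2)
  14 ↦ (2,2)
  15 ↦ (3,2)
  16 ↦ (4,2)
  17 ↦ (5,2)
  18 ↦ (0,3)
  19 ↦ (1,3)
  20 ↦ (2,3)
  21 ↦ (3,3)
  22 ↦ (4,3)
  23 ↦ (5,3)
distinct pairs in image: 24 / 24 needed
  → bijection onto A×B; projections well-typed.

Answer: VALID PRODUCT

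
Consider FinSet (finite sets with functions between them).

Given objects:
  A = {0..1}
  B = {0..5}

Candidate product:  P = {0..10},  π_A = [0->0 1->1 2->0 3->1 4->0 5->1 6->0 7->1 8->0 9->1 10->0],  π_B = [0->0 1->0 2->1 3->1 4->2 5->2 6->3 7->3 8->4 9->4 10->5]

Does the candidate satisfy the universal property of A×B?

|A|·|B| = 2·6 = 12;  |P| = 11
  → cardinalities differ; no bijection possible.

Answer: NOT A VALID PRODUCT — |P|=11 ≠ |A|·|B|=12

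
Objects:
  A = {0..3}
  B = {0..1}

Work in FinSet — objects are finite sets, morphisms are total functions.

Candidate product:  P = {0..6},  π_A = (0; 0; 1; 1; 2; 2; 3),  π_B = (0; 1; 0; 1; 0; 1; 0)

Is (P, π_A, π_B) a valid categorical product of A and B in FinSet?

Answer: NOT A VALID PRODUCT — |P|=7 ≠ |A|·|B|=8

Work:
|A|·|B| = 4·2 = 8;  |P| = 7
  → cardinalities differ; no bijection possible.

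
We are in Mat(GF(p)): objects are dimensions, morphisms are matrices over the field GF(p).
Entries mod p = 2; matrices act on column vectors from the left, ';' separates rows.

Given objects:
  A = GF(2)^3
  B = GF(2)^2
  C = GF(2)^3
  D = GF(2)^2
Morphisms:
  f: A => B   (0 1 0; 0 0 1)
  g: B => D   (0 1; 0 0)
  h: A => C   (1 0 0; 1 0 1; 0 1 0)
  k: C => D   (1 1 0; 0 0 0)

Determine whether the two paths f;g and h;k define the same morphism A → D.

Answer: COMMUTES

Derivation:
Path 1 = f;g:
  e0=[1,0,0] f=>[0,0] g=>[0,0]
  e1=[0,1,0] f=>[1,0] g=>[0,0]
  e2=[0,0,1] f=>[0,1] g=>[1,0]
  ⟦path⟧₁ = (0 0 1; 0 0 0)
Path 2 = h;k:
  e0=[1,0,0] h=>[1,1,0] k=>[0,0]
  e1=[0,1,0] h=>[0,0,1] k=>[0,0]
  e2=[0,0,1] h=>[0,1,0] k=>[1,0]
  ⟦path⟧₂ = (0 0 1; 0 0 0)
Equal? same morphism ✓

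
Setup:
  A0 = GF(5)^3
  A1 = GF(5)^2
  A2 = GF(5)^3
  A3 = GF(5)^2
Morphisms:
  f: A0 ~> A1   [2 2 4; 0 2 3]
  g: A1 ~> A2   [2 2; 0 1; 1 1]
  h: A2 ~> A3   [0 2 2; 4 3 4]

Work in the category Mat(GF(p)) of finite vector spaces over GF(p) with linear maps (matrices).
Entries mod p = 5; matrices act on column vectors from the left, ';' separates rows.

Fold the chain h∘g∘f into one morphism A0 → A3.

Answer: [4 2 0; 4 4 3]

Derivation:
  e0=(1,0,0) f~>(2,0) g~>(4,0,2) h~>(4,4)
  e1=(0,1,0) f~>(2,2) g~>(3,2,4) h~>(2,4)
  e2=(0,0,1) f~>(4,3) g~>(4,3,2) h~>(0,3)
result: [4 2 0; 4 4 3]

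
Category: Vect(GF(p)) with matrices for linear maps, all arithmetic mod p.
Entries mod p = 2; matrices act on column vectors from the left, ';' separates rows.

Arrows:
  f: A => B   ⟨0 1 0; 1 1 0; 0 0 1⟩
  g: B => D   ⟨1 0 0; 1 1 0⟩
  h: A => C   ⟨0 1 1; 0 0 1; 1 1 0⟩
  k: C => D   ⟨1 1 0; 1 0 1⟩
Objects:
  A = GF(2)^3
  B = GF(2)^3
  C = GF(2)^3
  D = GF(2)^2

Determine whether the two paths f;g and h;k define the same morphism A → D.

Answer: DOES NOT COMMUTE

Work:
1) trace f;g:
  e0=⟨1,0,0⟩ f=>⟨0,1,0⟩ g=>⟨0,1⟩
  e1=⟨0,1,0⟩ f=>⟨1,1,0⟩ g=>⟨1,0⟩
  e2=⟨0,0,1⟩ f=>⟨0,0,1⟩ g=>⟨0,0⟩
  result₁ = ⟨0 1 0; 1 0 0⟩
2) trace h;k:
  e0=⟨1,0,0⟩ h=>⟨0,0,1⟩ k=>⟨0,1⟩
  e1=⟨0,1,0⟩ h=>⟨1,0,1⟩ k=>⟨1,0⟩
  e2=⟨0,0,1⟩ h=>⟨1,1,0⟩ k=>⟨0,1⟩
  result₂ = ⟨0 1 0; 1 0 1⟩
Equal? distinct morphisms ✗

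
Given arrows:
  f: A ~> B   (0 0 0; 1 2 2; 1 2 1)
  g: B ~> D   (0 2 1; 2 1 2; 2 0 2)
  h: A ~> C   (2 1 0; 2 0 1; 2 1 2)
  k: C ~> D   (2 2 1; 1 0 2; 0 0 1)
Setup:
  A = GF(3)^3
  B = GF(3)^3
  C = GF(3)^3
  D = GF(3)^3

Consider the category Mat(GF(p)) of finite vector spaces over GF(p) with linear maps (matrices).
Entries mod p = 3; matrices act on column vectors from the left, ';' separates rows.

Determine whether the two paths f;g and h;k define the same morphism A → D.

1) trace f;g:
  e0=⟨1,0,0⟩ f~>⟨0,1,1⟩ g~>⟨0,0,2⟩
  e1=⟨0,1,0⟩ f~>⟨0,2,2⟩ g~>⟨0,0,1⟩
  e2=⟨0,0,1⟩ f~>⟨0,2,1⟩ g~>⟨2,1,2⟩
  composite₁ = (0 0 2; 0 0 1; 2 1 2)
2) trace h;k:
  e0=⟨1,0,0⟩ h~>⟨2,2,2⟩ k~>⟨1,0,2⟩
  e1=⟨0,1,0⟩ h~>⟨1,0,1⟩ k~>⟨0,0,1⟩
  e2=⟨0,0,1⟩ h~>⟨0,1,2⟩ k~>⟨1,1,2⟩
  composite₂ = (1 0 1; 0 0 1; 2 1 2)
Equal? distinct morphisms ✗

Answer: DOES NOT COMMUTE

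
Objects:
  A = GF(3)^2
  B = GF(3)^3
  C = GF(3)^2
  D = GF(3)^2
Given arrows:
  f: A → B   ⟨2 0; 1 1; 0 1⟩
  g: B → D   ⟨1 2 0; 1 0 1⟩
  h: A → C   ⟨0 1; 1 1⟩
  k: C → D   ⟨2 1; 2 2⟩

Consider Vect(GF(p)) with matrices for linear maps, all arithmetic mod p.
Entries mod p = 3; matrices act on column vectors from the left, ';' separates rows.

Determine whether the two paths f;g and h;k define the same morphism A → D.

1) trace f;g:
  e0=⟨1,0⟩ f→⟨2,1,0⟩ g→⟨1,2⟩
  e1=⟨0,1⟩ f→⟨0,1,1⟩ g→⟨2,1⟩
  ⟦path⟧₁ = ⟨1 2; 2 1⟩
2) trace h;k:
  e0=⟨1,0⟩ h→⟨0,1⟩ k→⟨1,2⟩
  e1=⟨0,1⟩ h→⟨1,1⟩ k→⟨0,1⟩
  ⟦path⟧₂ = ⟨1 0; 2 1⟩
Equal? differ; not commutative

Answer: DOES NOT COMMUTE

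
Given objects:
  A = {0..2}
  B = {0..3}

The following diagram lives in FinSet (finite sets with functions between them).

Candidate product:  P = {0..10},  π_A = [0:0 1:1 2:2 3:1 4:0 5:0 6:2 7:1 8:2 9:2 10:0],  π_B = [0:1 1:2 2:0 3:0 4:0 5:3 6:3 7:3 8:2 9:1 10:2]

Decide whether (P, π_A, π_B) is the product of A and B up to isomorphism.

|A|·|B| = 3·4 = 12;  |P| = 11
  → cardinalities differ; no bijection possible.

Answer: NOT A VALID PRODUCT — |P|=11 ≠ |A|·|B|=12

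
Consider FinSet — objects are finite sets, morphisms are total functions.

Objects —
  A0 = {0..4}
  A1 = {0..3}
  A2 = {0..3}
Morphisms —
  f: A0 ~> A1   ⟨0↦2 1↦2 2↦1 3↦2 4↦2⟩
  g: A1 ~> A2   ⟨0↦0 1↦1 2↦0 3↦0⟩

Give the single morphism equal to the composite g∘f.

  0 f~>2 g~>0
  1 f~>2 g~>0
  2 f~>1 g~>1
  3 f~>2 g~>0
  4 f~>2 g~>0
result: ⟨0↦0 1↦0 2↦1 3↦0 4↦0⟩

Answer: ⟨0↦0 1↦0 2↦1 3↦0 4↦0⟩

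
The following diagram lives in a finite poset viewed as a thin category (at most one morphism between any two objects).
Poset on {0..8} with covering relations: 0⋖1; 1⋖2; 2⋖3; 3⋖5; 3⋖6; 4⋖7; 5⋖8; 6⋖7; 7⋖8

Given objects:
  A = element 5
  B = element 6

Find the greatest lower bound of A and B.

Lower bounds of A=5 and B=6: {0,1,2,3}
  0 ⊑ 3
  1 ⊑ 3
  2 ⊑ 3
  3 ⊑ 3
glb = 3

Answer: A∧B = 3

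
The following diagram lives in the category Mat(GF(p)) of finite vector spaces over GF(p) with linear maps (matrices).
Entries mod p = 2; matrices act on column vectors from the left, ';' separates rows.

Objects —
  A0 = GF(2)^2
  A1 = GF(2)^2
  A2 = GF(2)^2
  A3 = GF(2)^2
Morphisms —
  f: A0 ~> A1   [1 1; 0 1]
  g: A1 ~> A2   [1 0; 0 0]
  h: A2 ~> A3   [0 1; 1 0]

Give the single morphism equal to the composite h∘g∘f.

Answer: [0 0; 1 1]

Trace:
  e0=(1,0) f~>(1,0) g~>(1,0) h~>(0,1)
  e1=(0,1) f~>(1,1) g~>(1,0) h~>(0,1)
composite: [0 0; 1 1]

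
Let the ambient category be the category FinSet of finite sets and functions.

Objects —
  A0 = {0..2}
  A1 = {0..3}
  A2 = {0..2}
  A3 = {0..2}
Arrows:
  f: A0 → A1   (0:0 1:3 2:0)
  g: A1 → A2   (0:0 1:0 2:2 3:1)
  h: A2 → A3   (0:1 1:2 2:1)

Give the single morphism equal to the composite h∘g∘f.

Answer: (0:1 1:2 2:1)

Trace:
  0 f→0 g→0 h→1
  1 f→3 g→1 h→2
  2 f→0 g→0 h→1
composite: (0:1 1:2 2:1)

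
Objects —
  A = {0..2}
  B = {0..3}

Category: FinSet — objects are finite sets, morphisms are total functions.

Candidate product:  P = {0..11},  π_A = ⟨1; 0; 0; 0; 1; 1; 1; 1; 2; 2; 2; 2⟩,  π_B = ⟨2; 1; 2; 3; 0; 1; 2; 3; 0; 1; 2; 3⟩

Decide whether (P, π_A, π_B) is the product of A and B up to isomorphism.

Answer: NOT A VALID PRODUCT — duplicate pair at indices 6,0

Work:
|A|·|B| = 3·4 = 12;  |P| = 12
Check the pairing map k ↦ (π_A(k), π_B(k)):
  0 ↦ (1,2)
  1 ↦ (0,1)
  2 ↦ (0,2)
  3 ↦ (0,3)
  4 ↦ (1,0)
  5 ↦ (1,1)
  6 ↦ (1,2)  ✗ repeats pair of k=0
  7 ↦ (1,3)
  8 ↦ (2,0)
  9 ↦ (2,1)
  10 ↦ (2,2)
  11 ↦ (2,3)
distinct pairs in image: 11 / 12 needed
  → (1,2) hit at k=0 and k=6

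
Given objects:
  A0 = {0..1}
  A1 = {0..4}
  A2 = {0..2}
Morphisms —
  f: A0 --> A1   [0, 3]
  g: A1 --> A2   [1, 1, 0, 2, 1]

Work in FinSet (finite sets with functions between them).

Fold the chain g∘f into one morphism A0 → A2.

  0 f-->0 g-->1
  1 f-->3 g-->2
result: [1, 2]

Answer: [1, 2]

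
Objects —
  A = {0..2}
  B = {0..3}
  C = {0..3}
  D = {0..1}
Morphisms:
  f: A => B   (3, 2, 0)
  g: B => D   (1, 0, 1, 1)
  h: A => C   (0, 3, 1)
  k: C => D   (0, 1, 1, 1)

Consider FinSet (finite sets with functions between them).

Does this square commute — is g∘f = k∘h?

1) trace f;g:
  0 f=>3 g=>1
  1 f=>2 g=>1
  2 f=>0 g=>1
  ⟦path⟧₁ = (1, 1, 1)
2) trace h;k:
  0 h=>0 k=>0
  1 h=>3 k=>1
  2 h=>1 k=>1
  ⟦path⟧₂ = (0, 1, 1)
Equal? distinct morphisms ✗

Answer: DOES NOT COMMUTE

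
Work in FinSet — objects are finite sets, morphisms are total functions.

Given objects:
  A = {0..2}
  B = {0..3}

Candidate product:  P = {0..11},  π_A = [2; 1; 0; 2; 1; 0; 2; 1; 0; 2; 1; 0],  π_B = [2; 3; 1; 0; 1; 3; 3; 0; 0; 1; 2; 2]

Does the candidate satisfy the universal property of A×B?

|A|·|B| = 3·4 = 12;  |P| = 12
Check the pairing map k ↦ (π_A(k), π_B(k)):
  0 ↦ (2,2)
  1 ↦ (1,3)
  2 ↦ (0,1)
  3 ↦ (2,0)
  4 ↦ (1,1)
  5 ↦ (0,3)
  6 ↦ (2,3)
  7 ↦ (1,0)
  8 ↦ (0,0)
  9 ↦ (2,1)
  10 ↦ (1,2)
  11 ↦ (0,2)
distinct pairs in image: 12 / 12 needed
  → bijection onto A×B; projections well-typed.

Answer: VALID PRODUCT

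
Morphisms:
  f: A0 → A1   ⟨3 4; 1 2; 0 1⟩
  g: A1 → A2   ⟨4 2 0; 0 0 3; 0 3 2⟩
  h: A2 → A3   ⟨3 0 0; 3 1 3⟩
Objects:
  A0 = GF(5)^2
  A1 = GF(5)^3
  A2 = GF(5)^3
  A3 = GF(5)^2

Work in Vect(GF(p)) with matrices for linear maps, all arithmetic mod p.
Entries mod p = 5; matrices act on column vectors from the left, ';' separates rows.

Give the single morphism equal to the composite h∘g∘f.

  e0=[1,0] f→[3,1,0] g→[4,0,3] h→[2,1]
  e1=[0,1] f→[4,2,1] g→[0,3,3] h→[0,2]
composite: ⟨2 0; 1 2⟩

Answer: ⟨2 0; 1 2⟩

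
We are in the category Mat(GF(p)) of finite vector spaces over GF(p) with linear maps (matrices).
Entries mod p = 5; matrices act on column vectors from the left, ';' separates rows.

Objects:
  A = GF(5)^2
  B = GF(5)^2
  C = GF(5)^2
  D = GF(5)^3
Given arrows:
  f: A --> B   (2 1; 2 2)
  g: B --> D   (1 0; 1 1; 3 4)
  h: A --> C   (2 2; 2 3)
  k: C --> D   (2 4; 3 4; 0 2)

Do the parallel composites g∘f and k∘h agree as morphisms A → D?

Answer: COMMUTES

Derivation:
1) trace f;g:
  e0=(1,0) f-->(2,2) g-->(2,4,4)
  e1=(0,1) f-->(1,2) g-->(1,3,1)
  ⟦path⟧₁ = (2 1; 4 3; 4 1)
2) trace h;k:
  e0=(1,0) h-->(2,2) k-->(2,4,4)
  e1=(0,1) h-->(2,3) k-->(1,3,1)
  ⟦path⟧₂ = (2 1; 4 3; 4 1)
Equal? equal; square commutes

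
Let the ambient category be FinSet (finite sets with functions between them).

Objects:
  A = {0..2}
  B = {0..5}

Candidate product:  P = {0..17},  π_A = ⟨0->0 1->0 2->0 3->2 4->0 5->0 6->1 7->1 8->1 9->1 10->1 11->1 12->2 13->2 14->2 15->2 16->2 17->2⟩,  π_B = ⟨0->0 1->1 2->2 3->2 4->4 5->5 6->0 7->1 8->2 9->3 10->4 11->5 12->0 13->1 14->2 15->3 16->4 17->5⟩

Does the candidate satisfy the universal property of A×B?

Answer: NOT A VALID PRODUCT — duplicate pair at indices 14,3

Derivation:
|A|·|B| = 3·6 = 18;  |P| = 18
Check the pairing map k ↦ (π_A(k), π_B(k)):
  0 -> (0,0)
  1 -> (0,1)
  2 -> (0,2)
  3 -> (2,2)
  4 -> (0,4)
  5 -> (0,5)
  6 -> (1,0)
  7 -> (1,1)
  8 -> (1,2)
  9 -> (1,3)
  10 -> (1,4)
  11 -> (1,5)
  12 -> (2,0)
  13 -> (2,1)
  14 -> (2,2)  ✗ repeats pair of k=3
  15 -> (2,3)
  16 -> (2,4)
  17 -> (2,5)
distinct pairs in image: 17 / 18 needed
  → (2,2) hit at k=3 and k=14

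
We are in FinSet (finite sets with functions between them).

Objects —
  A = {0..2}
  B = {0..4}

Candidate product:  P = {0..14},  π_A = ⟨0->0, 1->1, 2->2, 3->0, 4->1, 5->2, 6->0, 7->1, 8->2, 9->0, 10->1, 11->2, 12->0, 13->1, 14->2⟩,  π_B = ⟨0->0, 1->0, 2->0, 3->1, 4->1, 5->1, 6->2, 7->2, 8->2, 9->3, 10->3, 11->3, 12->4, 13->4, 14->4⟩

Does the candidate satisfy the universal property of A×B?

Answer: VALID PRODUCT

Work:
|A|·|B| = 3·5 = 15;  |P| = 15
Check the pairing map k ↦ (π_A(k), π_B(k)):
  0 -> (0,0)
  1 -> (1,0)
  2 -> (2,0)
  3 -> (0,1)
  4 -> (1,1)
  5 -> (2,1)
  6 -> (0,2)
  7 -> (1,2)
  8 -> (2,2)
  9 -> (0,3)
  10 -> (1,3)
  11 -> (2,3)
  12 -> (0,4)
  13 -> (1,4)
  14 -> (2,4)
distinct pairs in image: 15 / 15 needed
  → bijection onto A×B; projections well-typed.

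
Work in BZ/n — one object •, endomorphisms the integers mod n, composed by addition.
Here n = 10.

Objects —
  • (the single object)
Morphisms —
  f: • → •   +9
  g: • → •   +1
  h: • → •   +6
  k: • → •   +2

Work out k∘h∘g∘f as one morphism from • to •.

  0 +9≡9 +1≡0 +6≡6 +2≡8  (mod 10)
⟦path⟧: +8

Answer: +8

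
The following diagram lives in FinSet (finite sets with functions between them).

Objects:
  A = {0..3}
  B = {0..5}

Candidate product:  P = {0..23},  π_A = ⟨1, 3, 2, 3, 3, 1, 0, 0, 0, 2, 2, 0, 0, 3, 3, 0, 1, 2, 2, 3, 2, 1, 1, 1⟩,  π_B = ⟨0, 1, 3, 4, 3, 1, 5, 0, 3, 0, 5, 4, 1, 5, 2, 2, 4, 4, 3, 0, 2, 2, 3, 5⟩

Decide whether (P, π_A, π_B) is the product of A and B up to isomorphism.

Answer: NOT A VALID PRODUCT — duplicate pair at indices 18,2

Derivation:
|A|·|B| = 4·6 = 24;  |P| = 24
Check the pairing map k ↦ (π_A(k), π_B(k)):
  0 ↦ (1,0)
  1 ↦ (3,1)
  2 ↦ (2,3)
  3 ↦ (3,4)
  4 ↦ (3,3)
  5 ↦ (1,1)
  6 ↦ (0,5)
  7 ↦ (0,0)
  8 ↦ (0,3)
  9 ↦ (2,0)
  10 ↦ (2,5)
  11 ↦ (0,4)
  12 ↦ (0,1)
  13 ↦ (3,5)
  14 ↦ (3,2)
  15 ↦ (0,2)
  16 ↦ (1,4)
  17 ↦ (2,4)
  18 ↦ (2,3)  ✗ repeats pair of k=2
  19 ↦ (3,0)
  20 ↦ (2,2)
  21 ↦ (1,2)
  22 ↦ (1,3)
  23 ↦ (1,5)
distinct pairs in image: 23 / 24 needed
  → (2,3) hit at k=2 and k=18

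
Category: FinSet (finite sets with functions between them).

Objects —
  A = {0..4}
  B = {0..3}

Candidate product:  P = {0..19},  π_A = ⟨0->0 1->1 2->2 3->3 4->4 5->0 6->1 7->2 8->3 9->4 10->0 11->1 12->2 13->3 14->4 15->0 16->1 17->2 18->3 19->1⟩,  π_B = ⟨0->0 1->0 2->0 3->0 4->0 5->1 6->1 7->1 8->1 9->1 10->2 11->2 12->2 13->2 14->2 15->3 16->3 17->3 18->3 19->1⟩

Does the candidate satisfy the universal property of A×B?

Answer: NOT A VALID PRODUCT — duplicate pair at indices 6,19

Trace:
|A|·|B| = 5·4 = 20;  |P| = 20
Check the pairing map k ↦ (π_A(k), π_B(k)):
  0 -> (0,0)
  1 -> (1,0)
  2 -> (2,0)
  3 -> (3,0)
  4 -> (4,0)
  5 -> (0,1)
  6 -> (1,1)
  7 -> (2,1)
  8 -> (3,1)
  9 -> (4,1)
  10 -> (0,2)
  11 -> (1,2)
  12 -> (2,2)
  13 -> (3,2)
  14 -> (4,2)
  15 -> (0,3)
  16 -> (1,3)
  17 -> (2,3)
  18 -> (3,3)
  19 -> (1,1)  ✗ repeats pair of k=6
distinct pairs in image: 19 / 20 needed
  → (1,1) hit at k=6 and k=19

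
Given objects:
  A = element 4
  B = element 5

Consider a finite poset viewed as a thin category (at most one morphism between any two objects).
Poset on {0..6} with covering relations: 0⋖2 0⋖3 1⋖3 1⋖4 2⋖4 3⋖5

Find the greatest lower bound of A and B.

Common predecessors of 4,5: {0,1}
  maximal lower bounds 0 and 1 are incomparable: neither 0≤1 nor 1≤0
→ no greatest lower bound exists

Answer: NO MEET EXISTS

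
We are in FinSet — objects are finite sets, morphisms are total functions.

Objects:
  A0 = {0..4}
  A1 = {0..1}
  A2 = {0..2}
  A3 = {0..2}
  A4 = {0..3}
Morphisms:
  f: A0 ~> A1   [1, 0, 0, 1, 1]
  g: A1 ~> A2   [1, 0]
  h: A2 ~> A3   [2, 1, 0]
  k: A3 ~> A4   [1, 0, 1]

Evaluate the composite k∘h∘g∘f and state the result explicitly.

Answer: [1, 0, 0, 1, 1]

Work:
  0 f~>1 g~>0 h~>2 k~>1
  1 f~>0 g~>1 h~>1 k~>0
  2 f~>0 g~>1 h~>1 k~>0
  3 f~>1 g~>0 h~>2 k~>1
  4 f~>1 g~>0 h~>2 k~>1
composite: [1, 0, 0, 1, 1]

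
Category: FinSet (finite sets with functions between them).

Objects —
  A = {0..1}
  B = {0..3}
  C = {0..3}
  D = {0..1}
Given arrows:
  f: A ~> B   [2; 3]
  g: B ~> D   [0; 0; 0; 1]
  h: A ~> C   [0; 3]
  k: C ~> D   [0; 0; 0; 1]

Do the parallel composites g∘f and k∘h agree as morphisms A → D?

Path 1 = f;g:
  0 f~>2 g~>0
  1 f~>3 g~>1
  result₁ = [0; 1]
Path 2 = h;k:
  0 h~>0 k~>0
  1 h~>3 k~>1
  result₂ = [0; 1]
Equal? equal; square commutes

Answer: COMMUTES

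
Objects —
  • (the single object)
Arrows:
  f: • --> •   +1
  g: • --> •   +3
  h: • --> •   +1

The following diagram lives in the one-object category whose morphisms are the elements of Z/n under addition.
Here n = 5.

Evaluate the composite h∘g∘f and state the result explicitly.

  0 +1≡1 +3≡4 +1≡0  (mod 5)
⟦path⟧: +0

Answer: +0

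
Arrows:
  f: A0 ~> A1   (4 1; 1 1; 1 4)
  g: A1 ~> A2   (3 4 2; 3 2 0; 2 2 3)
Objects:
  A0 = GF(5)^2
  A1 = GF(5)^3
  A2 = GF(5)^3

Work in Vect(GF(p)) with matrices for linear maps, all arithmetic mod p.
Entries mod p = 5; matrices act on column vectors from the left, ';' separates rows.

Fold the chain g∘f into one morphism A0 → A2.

  e0=[1,0] f~>[4,1,1] g~>[3,4,3]
  e1=[0,1] f~>[1,1,4] g~>[0,0,1]
⟦path⟧: (3 0; 4 0; 3 1)

Answer: (3 0; 4 0; 3 1)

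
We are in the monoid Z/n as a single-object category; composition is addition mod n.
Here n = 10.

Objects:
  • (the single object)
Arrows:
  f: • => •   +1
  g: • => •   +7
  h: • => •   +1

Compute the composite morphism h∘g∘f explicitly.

  0 +1≡1 +7≡8 +1≡9  (mod 10)
result: +9

Answer: +9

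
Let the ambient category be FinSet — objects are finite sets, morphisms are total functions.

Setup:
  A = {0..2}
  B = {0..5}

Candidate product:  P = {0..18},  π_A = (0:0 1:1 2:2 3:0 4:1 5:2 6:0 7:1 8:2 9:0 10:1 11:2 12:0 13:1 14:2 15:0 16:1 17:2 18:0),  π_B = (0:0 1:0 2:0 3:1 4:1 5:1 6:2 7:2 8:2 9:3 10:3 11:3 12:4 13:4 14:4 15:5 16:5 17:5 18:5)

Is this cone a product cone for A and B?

Answer: NOT A VALID PRODUCT — |P|=19 ≠ |A|·|B|=18

Derivation:
|A|·|B| = 3·6 = 18;  |P| = 19
  → cardinalities differ; no bijection possible.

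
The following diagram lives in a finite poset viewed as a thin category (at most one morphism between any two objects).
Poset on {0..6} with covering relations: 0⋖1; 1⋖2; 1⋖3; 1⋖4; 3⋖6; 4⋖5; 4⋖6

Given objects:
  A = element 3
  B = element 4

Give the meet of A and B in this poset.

Common predecessors of 3,4: {0,1}
  0 <= 1
  1 <= 1
glb = 1

Answer: A∧B = 1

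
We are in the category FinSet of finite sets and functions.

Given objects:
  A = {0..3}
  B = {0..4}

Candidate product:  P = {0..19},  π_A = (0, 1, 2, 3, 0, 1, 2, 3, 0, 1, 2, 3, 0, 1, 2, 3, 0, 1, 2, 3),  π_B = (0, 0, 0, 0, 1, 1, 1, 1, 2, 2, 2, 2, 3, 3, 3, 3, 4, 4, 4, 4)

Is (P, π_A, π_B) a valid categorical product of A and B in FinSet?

Answer: VALID PRODUCT

Derivation:
|A|·|B| = 4·5 = 20;  |P| = 20
Check the pairing map k ↦ (π_A(k), π_B(k)):
  0 ↦ (0,0)
  1 ↦ (1,0)
  2 ↦ (2,0)
  3 ↦ (3,0)
  4 ↦ (0,1)
  5 ↦ (1,1)
  6 ↦ (2,1)
  7 ↦ (3,1)
  8 ↦ (0,2)
  9 ↦ (1,2)
  10 ↦ (2,2)
  11 ↦ (3,2)
  12 ↦ (0,3)
  13 ↦ (1,3)
  14 ↦ (2,3)
  15 ↦ (3,3)
  16 ↦ (0,4)
  17 ↦ (1,4)
  18 ↦ (2,4)
  19 ↦ (3,4)
distinct pairs in image: 20 / 20 needed
  → bijection onto A×B; projections well-typed.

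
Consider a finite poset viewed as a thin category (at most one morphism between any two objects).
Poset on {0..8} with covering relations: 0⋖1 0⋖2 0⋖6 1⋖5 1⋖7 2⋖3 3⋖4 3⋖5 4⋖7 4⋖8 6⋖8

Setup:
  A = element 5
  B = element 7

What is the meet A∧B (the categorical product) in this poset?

Lower bounds of A=5 and B=7: {0,1,2,3}
  maximal lower bounds 1 and 3 are incomparable: neither 1<=3 nor 3<=1
→ no greatest lower bound exists

Answer: NO MEET EXISTS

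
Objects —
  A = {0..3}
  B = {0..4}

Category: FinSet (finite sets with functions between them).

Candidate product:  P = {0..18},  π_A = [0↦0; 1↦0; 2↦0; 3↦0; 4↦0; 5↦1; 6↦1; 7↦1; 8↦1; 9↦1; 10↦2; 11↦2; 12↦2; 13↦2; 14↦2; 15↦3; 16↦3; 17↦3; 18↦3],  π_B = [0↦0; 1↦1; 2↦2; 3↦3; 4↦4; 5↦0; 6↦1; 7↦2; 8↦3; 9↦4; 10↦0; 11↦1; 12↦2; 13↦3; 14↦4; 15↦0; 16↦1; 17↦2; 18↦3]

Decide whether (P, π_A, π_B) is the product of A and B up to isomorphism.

Answer: NOT A VALID PRODUCT — |P|=19 ≠ |A|·|B|=20

Work:
|A|·|B| = 4·5 = 20;  |P| = 19
  → cardinalities differ; no bijection possible.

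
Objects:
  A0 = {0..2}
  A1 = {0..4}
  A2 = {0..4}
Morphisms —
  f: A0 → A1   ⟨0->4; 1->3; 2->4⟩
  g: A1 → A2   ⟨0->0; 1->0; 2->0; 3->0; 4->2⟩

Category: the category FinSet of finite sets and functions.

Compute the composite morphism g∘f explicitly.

  0 f→4 g→2
  1 f→3 g→0
  2 f→4 g→2
composite: ⟨0->2; 1->0; 2->2⟩

Answer: ⟨0->2; 1->0; 2->2⟩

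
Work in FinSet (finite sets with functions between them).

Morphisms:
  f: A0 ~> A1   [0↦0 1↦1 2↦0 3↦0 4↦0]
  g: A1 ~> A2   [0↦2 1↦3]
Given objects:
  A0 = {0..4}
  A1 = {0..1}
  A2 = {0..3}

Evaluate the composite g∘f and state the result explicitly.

  0 f~>0 g~>2
  1 f~>1 g~>3
  2 f~>0 g~>2
  3 f~>0 g~>2
  4 f~>0 g~>2
result: [0↦2 1↦3 2↦2 3↦2 4↦2]

Answer: [0↦2 1↦3 2↦2 3↦2 4↦2]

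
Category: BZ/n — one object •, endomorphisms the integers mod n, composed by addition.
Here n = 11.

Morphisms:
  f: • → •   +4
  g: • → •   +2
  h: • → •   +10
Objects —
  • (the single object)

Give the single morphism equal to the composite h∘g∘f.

Answer: +5

Trace:
  0 +4≡4 +2≡6 +10≡5  (mod 11)
composite: +5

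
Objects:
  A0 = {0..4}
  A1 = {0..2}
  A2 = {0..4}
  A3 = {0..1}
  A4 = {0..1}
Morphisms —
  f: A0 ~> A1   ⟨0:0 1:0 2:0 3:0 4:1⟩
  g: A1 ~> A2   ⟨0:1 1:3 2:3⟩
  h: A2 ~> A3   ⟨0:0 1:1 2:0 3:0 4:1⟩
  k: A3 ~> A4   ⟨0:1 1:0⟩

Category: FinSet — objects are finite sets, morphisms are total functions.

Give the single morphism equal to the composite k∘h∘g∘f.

Answer: ⟨0:0 1:0 2:0 3:0 4:1⟩

Derivation:
  0 f~>0 g~>1 h~>1 k~>0
  1 f~>0 g~>1 h~>1 k~>0
  2 f~>0 g~>1 h~>1 k~>0
  3 f~>0 g~>1 h~>1 k~>0
  4 f~>1 g~>3 h~>0 k~>1
composite: ⟨0:0 1:0 2:0 3:0 4:1⟩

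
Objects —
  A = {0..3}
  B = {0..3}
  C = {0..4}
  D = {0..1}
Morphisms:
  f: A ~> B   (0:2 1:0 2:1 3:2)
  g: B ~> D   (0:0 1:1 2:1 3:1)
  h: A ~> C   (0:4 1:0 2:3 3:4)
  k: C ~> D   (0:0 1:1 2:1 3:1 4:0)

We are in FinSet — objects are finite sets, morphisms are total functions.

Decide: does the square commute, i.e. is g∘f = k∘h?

Answer: DOES NOT COMMUTE

Derivation:
1) trace f;g:
  0 f~>2 g~>1
  1 f~>0 g~>0
  2 f~>1 g~>1
  3 f~>2 g~>1
  ⟦path⟧₁ = (0:1 1:0 2:1 3:1)
2) trace h;k:
  0 h~>4 k~>0
  1 h~>0 k~>0
  2 h~>3 k~>1
  3 h~>4 k~>0
  ⟦path⟧₂ = (0:0 1:0 2:1 3:0)
Equal? differ; not commutative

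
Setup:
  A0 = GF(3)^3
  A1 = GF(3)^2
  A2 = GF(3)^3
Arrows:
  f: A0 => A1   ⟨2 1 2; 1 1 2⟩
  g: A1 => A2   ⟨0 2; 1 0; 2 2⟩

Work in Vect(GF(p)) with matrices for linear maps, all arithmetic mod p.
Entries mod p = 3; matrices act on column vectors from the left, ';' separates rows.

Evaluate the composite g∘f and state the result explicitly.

  e0=[1,0,0] f=>[2,1] g=>[2,2,0]
  e1=[0,1,0] f=>[1,1] g=>[2,1,1]
  e2=[0,0,1] f=>[2,2] g=>[1,2,2]
⟦path⟧: ⟨2 2 1; 2 1 2; 0 1 2⟩

Answer: ⟨2 2 1; 2 1 2; 0 1 2⟩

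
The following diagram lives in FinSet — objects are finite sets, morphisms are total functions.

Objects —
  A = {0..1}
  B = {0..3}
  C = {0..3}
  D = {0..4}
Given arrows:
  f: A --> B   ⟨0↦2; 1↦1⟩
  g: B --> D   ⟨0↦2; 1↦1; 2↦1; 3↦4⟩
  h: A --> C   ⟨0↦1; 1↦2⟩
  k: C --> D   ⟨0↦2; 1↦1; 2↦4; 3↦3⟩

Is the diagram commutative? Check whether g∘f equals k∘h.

Answer: DOES NOT COMMUTE

Trace:
Along f;g (path 1):
  0 f-->2 g-->1
  1 f-->1 g-->1
  composite₁ = ⟨0↦1; 1↦1⟩
Along h;k (path 2):
  0 h-->1 k-->1
  1 h-->2 k-->4
  composite₂ = ⟨0↦1; 1↦4⟩
Equal? NO — does not commute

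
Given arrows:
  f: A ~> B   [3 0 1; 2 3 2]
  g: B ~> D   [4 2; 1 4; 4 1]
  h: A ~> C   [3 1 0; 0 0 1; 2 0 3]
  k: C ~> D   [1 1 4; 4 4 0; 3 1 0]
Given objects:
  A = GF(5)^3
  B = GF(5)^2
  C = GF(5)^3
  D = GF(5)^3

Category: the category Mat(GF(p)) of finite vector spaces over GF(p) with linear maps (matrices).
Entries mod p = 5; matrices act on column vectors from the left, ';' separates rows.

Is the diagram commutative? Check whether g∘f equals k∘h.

Answer: DOES NOT COMMUTE

Derivation:
Along f;g (path 1):
  e0=⟨1,0,0⟩ f~>⟨3,2⟩ g~>⟨1,1,4⟩
  e1=⟨0,1,0⟩ f~>⟨0,3⟩ g~>⟨1,2,3⟩
  e2=⟨0,0,1⟩ f~>⟨1,2⟩ g~>⟨3,4,1⟩
  result₁ = [1 1 3; 1 2 4; 4 3 1]
Along h;k (path 2):
  e0=⟨1,0,0⟩ h~>⟨3,0,2⟩ k~>⟨1,2,4⟩
  e1=⟨0,1,0⟩ h~>⟨1,0,0⟩ k~>⟨1,4,3⟩
  e2=⟨0,0,1⟩ h~>⟨0,1,3⟩ k~>⟨3,4,1⟩
  result₂ = [1 1 3; 2 4 4; 4 3 1]
Equal? NO — does not commute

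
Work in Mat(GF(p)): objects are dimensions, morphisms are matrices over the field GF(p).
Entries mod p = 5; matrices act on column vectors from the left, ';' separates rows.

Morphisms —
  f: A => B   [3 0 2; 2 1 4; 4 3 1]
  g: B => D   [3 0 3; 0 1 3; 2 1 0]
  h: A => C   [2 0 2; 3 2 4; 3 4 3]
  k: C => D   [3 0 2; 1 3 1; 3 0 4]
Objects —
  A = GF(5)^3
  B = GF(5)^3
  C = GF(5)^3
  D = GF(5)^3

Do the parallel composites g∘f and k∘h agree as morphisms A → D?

Answer: DOES NOT COMMUTE

Derivation:
Path 1 = f;g:
  e0=(1,0,0) f=>(3,2,4) g=>(1,4,3)
  e1=(0,1,0) f=>(0,1,3) g=>(4,0,1)
  e2=(0,0,1) f=>(2,4,1) g=>(4,2,3)
  result₁ = [1 4 4; 4 0 2; 3 1 3]
Path 2 = h;k:
  e0=(1,0,0) h=>(2,3,3) k=>(2,4,3)
  e1=(0,1,0) h=>(0,2,4) k=>(3,0,1)
  e2=(0,0,1) h=>(2,4,3) k=>(2,2,3)
  result₂ = [2 3 2; 4 0 2; 3 1 3]
Equal? distinct morphisms ✗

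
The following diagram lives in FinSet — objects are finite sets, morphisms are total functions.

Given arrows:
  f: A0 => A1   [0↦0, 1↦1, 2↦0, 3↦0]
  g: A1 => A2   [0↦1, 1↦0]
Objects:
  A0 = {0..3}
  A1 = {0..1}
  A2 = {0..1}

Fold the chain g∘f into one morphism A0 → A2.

Answer: [0↦1, 1↦0, 2↦1, 3↦1]

Work:
  0 f=>0 g=>1
  1 f=>1 g=>0
  2 f=>0 g=>1
  3 f=>0 g=>1
⟦path⟧: [0↦1, 1↦0, 2↦1, 3↦1]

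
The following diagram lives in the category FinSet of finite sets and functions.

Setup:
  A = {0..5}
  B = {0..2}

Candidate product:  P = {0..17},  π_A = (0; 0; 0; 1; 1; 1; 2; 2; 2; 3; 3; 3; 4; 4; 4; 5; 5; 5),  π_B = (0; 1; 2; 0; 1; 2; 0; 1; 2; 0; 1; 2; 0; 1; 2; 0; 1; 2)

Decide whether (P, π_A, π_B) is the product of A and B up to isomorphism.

Answer: VALID PRODUCT

Trace:
|A|·|B| = 6·3 = 18;  |P| = 18
Check the pairing map k ↦ (π_A(k), π_B(k)):
  0 ↦ (0,0)
  1 ↦ (0,1)
  2 ↦ (0,2)
  3 ↦ (1,0)
  4 ↦ (1,1)
  5 ↦ (1,2)
  6 ↦ (2,0)
  7 ↦ (2,1)
  8 ↦ (2,2)
  9 ↦ (3,0)
  10 ↦ (3,1)
  11 ↦ (3,2)
  12 ↦ (4,0)
  13 ↦ (4,1)
  14 ↦ (4,2)
  15 ↦ (5,0)
  16 ↦ (5,1)
  17 ↦ (5,2)
distinct pairs in image: 18 / 18 needed
  → bijection onto A×B; projections well-typed.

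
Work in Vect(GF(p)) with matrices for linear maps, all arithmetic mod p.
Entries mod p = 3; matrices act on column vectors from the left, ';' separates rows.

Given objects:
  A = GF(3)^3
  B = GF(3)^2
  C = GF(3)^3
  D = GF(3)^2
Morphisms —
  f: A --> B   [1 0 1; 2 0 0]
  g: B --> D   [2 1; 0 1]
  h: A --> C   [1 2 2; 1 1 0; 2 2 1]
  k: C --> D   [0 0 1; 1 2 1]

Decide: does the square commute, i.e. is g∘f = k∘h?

Answer: DOES NOT COMMUTE

Work:
1) trace f;g:
  e0=[1,0,0] f-->[1,2] g-->[1,2]
  e1=[0,1,0] f-->[0,0] g-->[0,0]
  e2=[0,0,1] f-->[1,0] g-->[2,0]
  result₁ = [1 0 2; 2 0 0]
2) trace h;k:
  e0=[1,0,0] h-->[1,1,2] k-->[2,2]
  e1=[0,1,0] h-->[2,1,2] k-->[2,0]
  e2=[0,0,1] h-->[2,0,1] k-->[1,0]
  result₂ = [2 2 1; 2 0 0]
Equal? NO — does not commute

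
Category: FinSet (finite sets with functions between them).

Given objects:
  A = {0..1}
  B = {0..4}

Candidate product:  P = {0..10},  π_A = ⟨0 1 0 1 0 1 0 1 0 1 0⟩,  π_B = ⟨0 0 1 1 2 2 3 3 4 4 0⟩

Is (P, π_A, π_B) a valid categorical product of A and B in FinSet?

Answer: NOT A VALID PRODUCT — |P|=11 ≠ |A|·|B|=10

Derivation:
|A|·|B| = 2·5 = 10;  |P| = 11
  → cardinalities differ; no bijection possible.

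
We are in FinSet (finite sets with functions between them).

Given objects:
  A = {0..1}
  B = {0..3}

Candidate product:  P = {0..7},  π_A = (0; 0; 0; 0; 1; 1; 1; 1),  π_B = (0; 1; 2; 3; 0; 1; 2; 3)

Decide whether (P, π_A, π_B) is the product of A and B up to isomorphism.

Answer: VALID PRODUCT

Derivation:
|A|·|B| = 2·4 = 8;  |P| = 8
Check the pairing map k ↦ (π_A(k), π_B(k)):
  0 : (0,0)
  1 : (0,1)
  2 : (0,2)
  3 : (0,3)
  4 : (1,0)
  5 : (1,1)
  6 : (1,2)
  7 : (1,3)
distinct pairs in image: 8 / 8 needed
  → bijection onto A×B; projections well-typed.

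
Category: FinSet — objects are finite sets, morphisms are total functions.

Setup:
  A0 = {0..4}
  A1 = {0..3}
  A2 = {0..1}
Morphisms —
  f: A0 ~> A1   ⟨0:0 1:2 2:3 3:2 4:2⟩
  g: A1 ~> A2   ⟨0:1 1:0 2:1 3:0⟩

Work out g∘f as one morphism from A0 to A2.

Answer: ⟨0:1 1:1 2:0 3:1 4:1⟩

Derivation:
  0 f~>0 g~>1
  1 f~>2 g~>1
  2 f~>3 g~>0
  3 f~>2 g~>1
  4 f~>2 g~>1
composite: ⟨0:1 1:1 2:0 3:1 4:1⟩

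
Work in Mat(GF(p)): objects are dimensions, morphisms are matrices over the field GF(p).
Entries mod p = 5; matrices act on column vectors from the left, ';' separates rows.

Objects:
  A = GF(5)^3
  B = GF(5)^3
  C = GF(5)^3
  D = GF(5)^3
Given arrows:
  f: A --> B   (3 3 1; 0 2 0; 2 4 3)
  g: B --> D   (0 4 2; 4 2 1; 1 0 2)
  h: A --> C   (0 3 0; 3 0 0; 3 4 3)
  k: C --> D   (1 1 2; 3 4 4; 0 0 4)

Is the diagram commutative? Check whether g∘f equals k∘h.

1) trace f;g:
  e0=(1,0,0) f-->(3,0,2) g-->(4,4,2)
  e1=(0,1,0) f-->(3,2,4) g-->(1,0,1)
  e2=(0,0,1) f-->(1,0,3) g-->(1,2,2)
  ⟦path⟧₁ = (4 1 1; 4 0 2; 2 1 2)
2) trace h;k:
  e0=(1,0,0) h-->(0,3,3) k-->(4,4,2)
  e1=(0,1,0) h-->(3,0,4) k-->(1,0,1)
  e2=(0,0,1) h-->(0,0,3) k-->(1,2,2)
  ⟦path⟧₂ = (4 1 1; 4 0 2; 2 1 2)
Equal? YES — commutes

Answer: COMMUTES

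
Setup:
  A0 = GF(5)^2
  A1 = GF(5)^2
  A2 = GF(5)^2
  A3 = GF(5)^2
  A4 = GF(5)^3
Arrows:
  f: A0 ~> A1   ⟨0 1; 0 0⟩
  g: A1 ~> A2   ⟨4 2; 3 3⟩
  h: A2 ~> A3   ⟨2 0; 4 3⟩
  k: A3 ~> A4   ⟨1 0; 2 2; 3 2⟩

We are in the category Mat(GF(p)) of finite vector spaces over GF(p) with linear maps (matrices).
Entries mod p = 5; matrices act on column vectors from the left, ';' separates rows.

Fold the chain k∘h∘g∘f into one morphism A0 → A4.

Answer: ⟨0 3; 0 1; 0 4⟩

Work:
  e0=[1,0] f~>[0,0] g~>[0,0] h~>[0,0] k~>[0,0,0]
  e1=[0,1] f~>[1,0] g~>[4,3] h~>[3,0] k~>[3,1,4]
composite: ⟨0 3; 0 1; 0 4⟩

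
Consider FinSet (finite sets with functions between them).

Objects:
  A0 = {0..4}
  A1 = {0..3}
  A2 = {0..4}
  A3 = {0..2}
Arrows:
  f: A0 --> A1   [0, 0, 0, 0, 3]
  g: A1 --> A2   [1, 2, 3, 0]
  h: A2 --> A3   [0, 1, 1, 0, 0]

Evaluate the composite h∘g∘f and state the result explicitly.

  0 f-->0 g-->1 h-->1
  1 f-->0 g-->1 h-->1
  2 f-->0 g-->1 h-->1
  3 f-->0 g-->1 h-->1
  4 f-->3 g-->0 h-->0
composite: [1, 1, 1, 1, 0]

Answer: [1, 1, 1, 1, 0]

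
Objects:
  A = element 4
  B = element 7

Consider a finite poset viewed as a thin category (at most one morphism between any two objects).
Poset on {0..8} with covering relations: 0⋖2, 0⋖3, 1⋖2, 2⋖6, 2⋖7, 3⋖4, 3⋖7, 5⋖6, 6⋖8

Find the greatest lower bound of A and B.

Answer: A∧B = 3

Work:
Lower bounds of A=4 and B=7: {0,3}
  0 ≤ 3
  3 ≤ 3
glb = 3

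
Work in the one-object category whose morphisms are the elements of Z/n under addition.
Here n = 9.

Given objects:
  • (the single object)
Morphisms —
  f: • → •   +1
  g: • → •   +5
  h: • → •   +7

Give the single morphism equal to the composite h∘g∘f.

Answer: +4

Work:
  0 +1≡1 +5≡6 +7≡4  (mod 9)
⟦path⟧: +4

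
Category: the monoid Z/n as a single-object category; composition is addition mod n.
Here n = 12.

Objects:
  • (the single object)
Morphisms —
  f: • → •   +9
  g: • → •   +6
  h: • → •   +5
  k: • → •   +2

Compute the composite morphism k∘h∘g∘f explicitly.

  0 +9≡9 +6≡3 +5≡8 +2≡10  (mod 12)
⟦path⟧: +10

Answer: +10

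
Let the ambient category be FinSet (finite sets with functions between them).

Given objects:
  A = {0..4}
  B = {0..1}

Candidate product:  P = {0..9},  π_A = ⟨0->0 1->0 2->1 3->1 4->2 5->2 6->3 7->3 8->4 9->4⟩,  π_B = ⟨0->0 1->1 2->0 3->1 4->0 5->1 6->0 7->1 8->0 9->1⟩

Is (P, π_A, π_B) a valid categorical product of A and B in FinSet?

|A|·|B| = 5·2 = 10;  |P| = 10
Check the pairing map k ↦ (π_A(k), π_B(k)):
  0 -> (0,0)
  1 -> (0,1)
  2 -> (1,0)
  3 -> (1,1)
  4 -> (2,0)
  5 -> (2,1)
  6 -> (3,0)
  7 -> (3,1)
  8 -> (4,0)
  9 -> (4,1)
distinct pairs in image: 10 / 10 needed
  → bijection onto A×B; projections well-typed.

Answer: VALID PRODUCT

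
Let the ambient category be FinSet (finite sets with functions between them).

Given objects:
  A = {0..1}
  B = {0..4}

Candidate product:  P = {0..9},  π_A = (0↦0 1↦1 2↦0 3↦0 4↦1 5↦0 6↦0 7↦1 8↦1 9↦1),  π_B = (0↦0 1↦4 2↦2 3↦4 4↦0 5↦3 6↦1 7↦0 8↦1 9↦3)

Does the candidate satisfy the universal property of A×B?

Answer: NOT A VALID PRODUCT — duplicate pair at indices 4,7

Trace:
|A|·|B| = 2·5 = 10;  |P| = 10
Check the pairing map k ↦ (π_A(k), π_B(k)):
  0 ↦ (0,0)
  1 ↦ (1,4)
  2 ↦ (0,2)
  3 ↦ (0,4)
  4 ↦ (1,0)
  5 ↦ (0,3)
  6 ↦ (0,1)
  7 ↦ (1,0)  ✗ repeats pair of k=4
  8 ↦ (1,1)
  9 ↦ (1,3)
distinct pairs in image: 9 / 10 needed
  → (1,0) hit at k=4 and k=7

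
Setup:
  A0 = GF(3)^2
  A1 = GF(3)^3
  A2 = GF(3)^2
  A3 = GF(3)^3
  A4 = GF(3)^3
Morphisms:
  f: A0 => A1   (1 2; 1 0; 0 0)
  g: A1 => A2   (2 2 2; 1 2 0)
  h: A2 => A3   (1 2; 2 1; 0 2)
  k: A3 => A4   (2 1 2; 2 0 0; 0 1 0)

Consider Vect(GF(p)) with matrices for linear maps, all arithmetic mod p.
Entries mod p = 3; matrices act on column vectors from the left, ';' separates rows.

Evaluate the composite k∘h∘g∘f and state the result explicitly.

Answer: (1 1; 2 1; 2 1)

Trace:
  e0=(1,0) f=>(1,1,0) g=>(1,0) h=>(1,2,0) k=>(1,2,2)
  e1=(0,1) f=>(2,0,0) g=>(1,2) h=>(2,1,1) k=>(1,1,1)
⟦path⟧: (1 1; 2 1; 2 1)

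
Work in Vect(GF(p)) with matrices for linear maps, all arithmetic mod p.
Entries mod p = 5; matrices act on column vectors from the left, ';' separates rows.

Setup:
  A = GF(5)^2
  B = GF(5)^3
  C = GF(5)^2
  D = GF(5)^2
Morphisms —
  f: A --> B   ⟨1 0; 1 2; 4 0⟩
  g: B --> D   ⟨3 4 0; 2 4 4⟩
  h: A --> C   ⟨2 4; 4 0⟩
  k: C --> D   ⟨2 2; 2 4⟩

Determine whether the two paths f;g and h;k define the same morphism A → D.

Path 1 = f;g:
  e0=[1,0] f-->[1,1,4] g-->[2,2]
  e1=[0,1] f-->[0,2,0] g-->[3,3]
  composite₁ = ⟨2 3; 2 3⟩
Path 2 = h;k:
  e0=[1,0] h-->[2,4] k-->[2,0]
  e1=[0,1] h-->[4,0] k-->[3,3]
  composite₂ = ⟨2 3; 0 3⟩
Equal? NO — does not commute

Answer: DOES NOT COMMUTE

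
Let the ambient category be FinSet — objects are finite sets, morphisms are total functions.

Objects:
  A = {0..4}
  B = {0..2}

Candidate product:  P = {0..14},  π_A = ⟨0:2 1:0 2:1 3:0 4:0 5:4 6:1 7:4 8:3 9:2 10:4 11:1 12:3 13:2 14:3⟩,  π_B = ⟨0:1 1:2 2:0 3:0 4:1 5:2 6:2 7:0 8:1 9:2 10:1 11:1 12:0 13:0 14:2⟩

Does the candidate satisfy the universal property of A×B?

|A|·|B| = 5·3 = 15;  |P| = 15
Check the pairing map k ↦ (π_A(k), π_B(k)):
  0 : (2,1)
  1 : (0,2)
  2 : (1,0)
  3 : (0,0)
  4 : (0,1)
  5 : (4,2)
  6 : (1,2)
  7 : (4,0)
  8 : (3,1)
  9 : (2,2)
  10 : (4,1)
  11 : (1,1)
  12 : (3,0)
  13 : (2,0)
  14 : (3,2)
distinct pairs in image: 15 / 15 needed
  → bijection onto A×B; projections well-typed.

Answer: VALID PRODUCT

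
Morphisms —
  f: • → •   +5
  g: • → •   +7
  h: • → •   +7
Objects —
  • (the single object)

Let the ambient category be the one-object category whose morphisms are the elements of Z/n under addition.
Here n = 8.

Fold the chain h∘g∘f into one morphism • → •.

  0 +5≡5 +7≡4 +7≡3  (mod 8)
composite: +3

Answer: +3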